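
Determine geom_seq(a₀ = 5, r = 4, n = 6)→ [5, 20, 80, 320, 1280, 5120]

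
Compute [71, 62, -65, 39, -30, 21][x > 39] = [71, 62]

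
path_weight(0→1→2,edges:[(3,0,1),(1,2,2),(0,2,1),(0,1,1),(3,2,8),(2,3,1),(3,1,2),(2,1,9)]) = w(0→1)=1 + w(1→2)=2
= 3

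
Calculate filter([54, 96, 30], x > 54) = keep x where x > 54: 54✗, 96✓, 30✗
= [96]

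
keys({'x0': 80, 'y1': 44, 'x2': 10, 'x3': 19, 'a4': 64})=['x0', 'y1', 'x2', 'x3', 'a4']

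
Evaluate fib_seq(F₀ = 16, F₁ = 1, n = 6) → [16, 1, 17, 18, 35, 53]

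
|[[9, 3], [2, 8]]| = (9)*(8) - (3)*(2)
= 66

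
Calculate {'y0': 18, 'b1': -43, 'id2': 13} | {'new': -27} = {'y0': 18, 'b1': -43, 'id2': 13, 'new': -27}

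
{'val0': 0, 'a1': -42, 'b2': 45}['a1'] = -42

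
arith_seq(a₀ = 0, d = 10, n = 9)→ [0, 10, 20, 30, 40, 50, 60, 70, 80]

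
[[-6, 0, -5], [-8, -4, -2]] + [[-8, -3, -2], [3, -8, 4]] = [[-14, -3, -7], [-5, -12, 2]]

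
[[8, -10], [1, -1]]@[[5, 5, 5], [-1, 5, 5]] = C[0][0] = (8)*(5) + (-10)*(-1) = 50
C[0][1] = (8)*(5) + (-10)*(5) = -10
C[0][2] = (8)*(5) + (-10)*(5) = -10
C[1][0] = (1)*(5) + (-1)*(-1) = 6
C[1][1] = (1)*(5) + (-1)*(5) = 0
C[1][2] = (1)*(5) + (-1)*(5) = 0
= [[50, -10, -10], [6, 0, 0]]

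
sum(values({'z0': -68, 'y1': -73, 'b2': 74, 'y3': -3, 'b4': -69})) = -139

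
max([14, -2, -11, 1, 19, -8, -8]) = 19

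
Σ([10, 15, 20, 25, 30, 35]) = 135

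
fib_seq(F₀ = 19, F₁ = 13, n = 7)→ F_2 = F_1 + F_0 = 32
F_3 = F_2 + F_1 = 45
F_4 = F_3 + F_2 = 77
...
= [19, 13, 32, 45, 77, 122, 199]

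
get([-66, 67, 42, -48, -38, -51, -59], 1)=67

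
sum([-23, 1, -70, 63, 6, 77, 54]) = (-23) + 1 + (-70) + 63 + 6 + 77 + 54
= 108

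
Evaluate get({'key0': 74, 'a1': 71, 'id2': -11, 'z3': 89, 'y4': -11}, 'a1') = 71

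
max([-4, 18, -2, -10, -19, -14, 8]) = 18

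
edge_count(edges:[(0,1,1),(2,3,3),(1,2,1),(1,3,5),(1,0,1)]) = 5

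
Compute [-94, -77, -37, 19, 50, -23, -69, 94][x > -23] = keep x where x > -23: -94✗, -77✗, -37✗, 19✓, 50✓, -23✗, -69✗, 94✓
= [19, 50, 94]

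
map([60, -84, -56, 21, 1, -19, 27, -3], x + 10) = 60+10=70, -84+10=-74, -56+10=-46, 21+10=31, 1+10=11, -19+10=-9, 27+10=37, -3+10=7
= [70, -74, -46, 31, 11, -9, 37, 7]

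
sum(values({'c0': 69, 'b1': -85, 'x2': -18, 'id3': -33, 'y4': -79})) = -146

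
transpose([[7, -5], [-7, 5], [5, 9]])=[[7, -7, 5], [-5, 5, 9]]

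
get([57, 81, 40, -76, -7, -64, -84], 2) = 40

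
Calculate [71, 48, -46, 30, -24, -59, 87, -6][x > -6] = [71, 48, 30, 87]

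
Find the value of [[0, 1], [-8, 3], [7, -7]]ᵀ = [[0, -8, 7], [1, 3, -7]]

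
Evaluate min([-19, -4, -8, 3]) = -19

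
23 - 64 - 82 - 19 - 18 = -160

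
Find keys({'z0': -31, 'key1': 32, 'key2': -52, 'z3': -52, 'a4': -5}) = ['z0', 'key1', 'key2', 'z3', 'a4']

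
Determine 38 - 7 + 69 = 100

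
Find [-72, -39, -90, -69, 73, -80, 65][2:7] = [-90, -69, 73, -80, 65]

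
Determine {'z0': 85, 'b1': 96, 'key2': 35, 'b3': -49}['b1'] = 96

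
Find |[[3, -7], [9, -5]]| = 48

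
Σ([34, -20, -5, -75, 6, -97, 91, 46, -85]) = -105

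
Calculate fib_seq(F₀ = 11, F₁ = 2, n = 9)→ [11, 2, 13, 15, 28, 43, 71, 114, 185]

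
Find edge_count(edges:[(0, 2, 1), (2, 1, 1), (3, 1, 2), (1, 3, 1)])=4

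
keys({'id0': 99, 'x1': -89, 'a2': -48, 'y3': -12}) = ['id0', 'x1', 'a2', 'y3']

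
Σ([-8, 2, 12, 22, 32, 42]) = (-8) + 2 + 12 + 22 + 32 + 42
= 102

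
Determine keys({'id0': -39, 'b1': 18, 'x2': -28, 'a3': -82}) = ['id0', 'b1', 'x2', 'a3']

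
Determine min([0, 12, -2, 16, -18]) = -18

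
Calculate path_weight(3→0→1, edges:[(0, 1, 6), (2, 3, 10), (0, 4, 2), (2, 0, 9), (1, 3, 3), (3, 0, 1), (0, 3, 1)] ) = w(3→0)=1 + w(0→1)=6
= 7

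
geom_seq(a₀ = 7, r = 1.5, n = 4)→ [7.0, 10.5, 15.75, 23.625]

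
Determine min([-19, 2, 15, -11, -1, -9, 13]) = -19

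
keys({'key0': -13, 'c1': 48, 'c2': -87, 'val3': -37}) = ['key0', 'c1', 'c2', 'val3']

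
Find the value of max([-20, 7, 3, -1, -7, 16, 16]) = 16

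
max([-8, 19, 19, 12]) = 19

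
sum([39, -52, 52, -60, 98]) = 77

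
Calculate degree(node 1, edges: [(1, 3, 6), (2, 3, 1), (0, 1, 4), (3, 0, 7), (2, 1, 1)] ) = 3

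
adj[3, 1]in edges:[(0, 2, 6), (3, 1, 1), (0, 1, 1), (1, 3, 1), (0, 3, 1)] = 1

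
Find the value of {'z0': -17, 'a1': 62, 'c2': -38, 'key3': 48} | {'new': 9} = {'z0': -17, 'a1': 62, 'c2': -38, 'key3': 48, 'new': 9}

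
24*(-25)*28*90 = -1512000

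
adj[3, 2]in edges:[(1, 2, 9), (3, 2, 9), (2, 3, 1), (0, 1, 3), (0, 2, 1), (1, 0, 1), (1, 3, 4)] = 9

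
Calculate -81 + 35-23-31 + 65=-35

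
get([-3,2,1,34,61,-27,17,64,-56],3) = 34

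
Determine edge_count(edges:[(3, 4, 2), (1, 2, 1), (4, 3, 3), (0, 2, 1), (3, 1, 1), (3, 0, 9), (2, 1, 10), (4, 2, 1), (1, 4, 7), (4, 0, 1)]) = 10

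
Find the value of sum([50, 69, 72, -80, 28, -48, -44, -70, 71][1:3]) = 141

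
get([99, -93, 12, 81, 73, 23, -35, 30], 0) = 99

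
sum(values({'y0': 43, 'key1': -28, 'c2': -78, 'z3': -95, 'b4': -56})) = 43 + (-28) + (-78) + (-95) + (-56)
= -214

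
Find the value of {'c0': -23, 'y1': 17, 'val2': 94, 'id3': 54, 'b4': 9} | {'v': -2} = {'c0': -23, 'y1': 17, 'val2': 94, 'id3': 54, 'b4': 9, 'v': -2}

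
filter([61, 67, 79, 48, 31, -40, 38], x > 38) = [61, 67, 79, 48]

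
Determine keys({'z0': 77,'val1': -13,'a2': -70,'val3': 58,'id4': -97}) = ['z0', 'val1', 'a2', 'val3', 'id4']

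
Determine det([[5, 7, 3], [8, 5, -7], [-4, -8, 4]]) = (1)*(5)*det([[5, -7], [-8, 4]]) + (-1)*(7)*det([[8, -7], [-4, 4]]) + (1)*(3)*det([[8, 5], [-4, -8]])
= -180 + -28 + -132
= -340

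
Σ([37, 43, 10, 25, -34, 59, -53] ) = 87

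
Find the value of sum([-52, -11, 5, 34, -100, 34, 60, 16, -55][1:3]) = slice → [-11, 5]
(-11) + 5
= -6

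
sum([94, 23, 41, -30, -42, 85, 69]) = 240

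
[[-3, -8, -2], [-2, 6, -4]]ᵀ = [[-3, -2], [-8, 6], [-2, -4]]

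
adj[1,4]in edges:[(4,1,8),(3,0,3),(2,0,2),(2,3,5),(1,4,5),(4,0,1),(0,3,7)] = 5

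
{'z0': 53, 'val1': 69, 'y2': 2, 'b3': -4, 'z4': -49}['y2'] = 2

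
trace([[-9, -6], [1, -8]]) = diagonal: (-9) + (-8)
= -17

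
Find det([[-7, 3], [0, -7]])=(-7)*(-7) - (3)*(0)
= 49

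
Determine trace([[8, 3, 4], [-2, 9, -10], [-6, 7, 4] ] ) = diagonal: 8 + 9 + 4
= 21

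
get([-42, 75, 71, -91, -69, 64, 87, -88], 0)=-42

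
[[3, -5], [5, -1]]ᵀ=[[3, 5], [-5, -1]]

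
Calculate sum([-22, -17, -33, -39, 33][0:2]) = slice → [-22, -17]
(-22) + (-17)
= -39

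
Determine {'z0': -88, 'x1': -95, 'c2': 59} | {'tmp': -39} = {'z0': -88, 'x1': -95, 'c2': 59, 'tmp': -39}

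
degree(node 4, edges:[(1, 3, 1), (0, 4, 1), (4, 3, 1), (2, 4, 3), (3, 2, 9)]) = 3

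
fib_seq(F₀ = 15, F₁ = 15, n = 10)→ F_2 = F_1 + F_0 = 30
F_3 = F_2 + F_1 = 45
F_4 = F_3 + F_2 = 75
...
= [15, 15, 30, 45, 75, 120, 195, 315, 510, 825]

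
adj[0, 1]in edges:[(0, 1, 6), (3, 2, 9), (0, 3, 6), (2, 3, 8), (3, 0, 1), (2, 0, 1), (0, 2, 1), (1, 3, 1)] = 6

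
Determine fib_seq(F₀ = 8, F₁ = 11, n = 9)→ F_2 = F_1 + F_0 = 19
F_3 = F_2 + F_1 = 30
F_4 = F_3 + F_2 = 49
...
= [8, 11, 19, 30, 49, 79, 128, 207, 335]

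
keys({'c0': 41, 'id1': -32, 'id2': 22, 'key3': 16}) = ['c0', 'id1', 'id2', 'key3']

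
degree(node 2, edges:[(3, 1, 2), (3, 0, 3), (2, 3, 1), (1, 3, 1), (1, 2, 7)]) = incident: (2,3), (1,2)
= 2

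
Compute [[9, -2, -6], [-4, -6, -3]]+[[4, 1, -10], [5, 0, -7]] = [[13, -1, -16], [1, -6, -10]]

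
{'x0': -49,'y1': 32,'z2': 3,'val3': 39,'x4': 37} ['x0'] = -49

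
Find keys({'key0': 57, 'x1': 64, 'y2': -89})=['key0', 'x1', 'y2']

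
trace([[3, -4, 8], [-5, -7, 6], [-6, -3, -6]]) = -10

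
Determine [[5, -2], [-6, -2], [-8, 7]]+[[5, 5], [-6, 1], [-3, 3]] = [[10, 3], [-12, -1], [-11, 10]]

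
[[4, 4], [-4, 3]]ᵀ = [[4, -4], [4, 3]]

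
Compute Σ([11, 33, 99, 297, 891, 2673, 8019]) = 12023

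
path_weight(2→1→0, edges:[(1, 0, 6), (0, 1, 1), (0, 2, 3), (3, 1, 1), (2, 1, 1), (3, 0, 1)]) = 7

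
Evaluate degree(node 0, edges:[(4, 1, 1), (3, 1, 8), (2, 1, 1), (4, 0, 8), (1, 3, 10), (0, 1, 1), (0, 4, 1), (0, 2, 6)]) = incident: (4,0), (0,1), (0,4), (0,2)
= 4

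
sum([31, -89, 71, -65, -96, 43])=31 + (-89) + 71 + (-65) + (-96) + 43
= -105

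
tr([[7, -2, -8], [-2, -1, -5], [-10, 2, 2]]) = 8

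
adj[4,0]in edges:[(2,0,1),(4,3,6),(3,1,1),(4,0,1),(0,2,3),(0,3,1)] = 1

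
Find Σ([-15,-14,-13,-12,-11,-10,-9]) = -84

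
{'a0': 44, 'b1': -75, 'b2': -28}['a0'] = 44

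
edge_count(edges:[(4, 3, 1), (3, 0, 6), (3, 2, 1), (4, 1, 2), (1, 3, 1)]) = 5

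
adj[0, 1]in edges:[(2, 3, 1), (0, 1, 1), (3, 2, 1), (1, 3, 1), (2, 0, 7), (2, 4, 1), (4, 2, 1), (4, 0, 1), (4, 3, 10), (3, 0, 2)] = 1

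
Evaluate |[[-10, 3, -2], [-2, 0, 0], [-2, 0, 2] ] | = (1)*(-10)*det([[0, 0], [0, 2]]) + (-1)*(3)*det([[-2, 0], [-2, 2]]) + (1)*(-2)*det([[-2, 0], [-2, 0]])
= 0 + 12 + 0
= 12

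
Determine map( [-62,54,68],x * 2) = [-124, 108, 136]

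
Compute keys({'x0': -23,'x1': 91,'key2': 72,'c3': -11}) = ['x0', 'x1', 'key2', 'c3']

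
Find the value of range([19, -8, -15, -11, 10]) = 34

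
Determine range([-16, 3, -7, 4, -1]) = 20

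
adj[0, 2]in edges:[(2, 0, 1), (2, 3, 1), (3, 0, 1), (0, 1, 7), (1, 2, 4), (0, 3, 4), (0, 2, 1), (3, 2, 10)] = 1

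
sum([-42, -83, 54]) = -71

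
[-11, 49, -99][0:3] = [-11, 49, -99]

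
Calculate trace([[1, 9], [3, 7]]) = 8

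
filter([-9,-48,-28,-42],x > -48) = [-9, -28, -42]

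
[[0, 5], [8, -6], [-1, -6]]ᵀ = [[0, 8, -1], [5, -6, -6]]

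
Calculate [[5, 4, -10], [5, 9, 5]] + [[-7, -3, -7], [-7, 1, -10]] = [[-2, 1, -17], [-2, 10, -5]]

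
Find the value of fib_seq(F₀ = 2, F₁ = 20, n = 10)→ F_2 = F_1 + F_0 = 22
F_3 = F_2 + F_1 = 42
F_4 = F_3 + F_2 = 64
...
= [2, 20, 22, 42, 64, 106, 170, 276, 446, 722]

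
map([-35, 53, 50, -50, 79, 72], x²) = (-35)²=1225, (53)²=2809, (50)²=2500, (-50)²=2500, (79)²=6241, (72)²=5184
= [1225, 2809, 2500, 2500, 6241, 5184]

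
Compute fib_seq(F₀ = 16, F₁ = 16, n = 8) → F_2 = F_1 + F_0 = 32
F_3 = F_2 + F_1 = 48
F_4 = F_3 + F_2 = 80
...
= [16, 16, 32, 48, 80, 128, 208, 336]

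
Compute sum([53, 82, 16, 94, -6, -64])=175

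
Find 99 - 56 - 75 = -32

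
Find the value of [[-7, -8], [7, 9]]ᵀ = [[-7, 7], [-8, 9]]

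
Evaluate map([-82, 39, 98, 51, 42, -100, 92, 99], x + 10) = [-72, 49, 108, 61, 52, -90, 102, 109]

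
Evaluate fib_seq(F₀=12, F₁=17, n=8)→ F_2 = F_1 + F_0 = 29
F_3 = F_2 + F_1 = 46
F_4 = F_3 + F_2 = 75
...
= [12, 17, 29, 46, 75, 121, 196, 317]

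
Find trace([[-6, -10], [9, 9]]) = 3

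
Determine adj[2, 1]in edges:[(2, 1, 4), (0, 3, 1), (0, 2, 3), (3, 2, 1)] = 4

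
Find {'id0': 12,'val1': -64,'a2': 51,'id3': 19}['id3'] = 19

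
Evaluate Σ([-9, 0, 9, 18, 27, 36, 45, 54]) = (-9) + 0 + 9 + 18 + 27 + 36 + 45 + 54
= 180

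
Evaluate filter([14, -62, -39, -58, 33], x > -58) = [14, -39, 33]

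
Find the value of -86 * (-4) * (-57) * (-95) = 1862760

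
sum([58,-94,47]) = 11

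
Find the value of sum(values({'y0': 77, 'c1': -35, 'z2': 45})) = 77 + (-35) + 45
= 87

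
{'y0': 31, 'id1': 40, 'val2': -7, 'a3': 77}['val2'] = -7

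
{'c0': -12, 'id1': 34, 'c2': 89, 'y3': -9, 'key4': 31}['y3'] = -9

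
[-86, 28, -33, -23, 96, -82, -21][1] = 28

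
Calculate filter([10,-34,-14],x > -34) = [10, -14]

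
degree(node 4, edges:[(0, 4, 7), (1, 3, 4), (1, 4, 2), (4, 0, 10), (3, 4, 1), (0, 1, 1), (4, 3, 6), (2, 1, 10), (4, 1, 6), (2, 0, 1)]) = incident: (0,4), (1,4), (4,0), (3,4), (4,3), (4,1)
= 6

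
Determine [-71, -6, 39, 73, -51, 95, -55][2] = 39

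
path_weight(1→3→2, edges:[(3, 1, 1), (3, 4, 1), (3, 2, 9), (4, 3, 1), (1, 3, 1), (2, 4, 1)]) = w(1→3)=1 + w(3→2)=9
= 10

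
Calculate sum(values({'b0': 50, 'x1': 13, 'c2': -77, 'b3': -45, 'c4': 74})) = 50 + 13 + (-77) + (-45) + 74
= 15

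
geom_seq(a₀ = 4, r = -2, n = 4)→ [4, -8, 16, -32]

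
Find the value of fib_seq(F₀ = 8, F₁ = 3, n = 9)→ [8, 3, 11, 14, 25, 39, 64, 103, 167]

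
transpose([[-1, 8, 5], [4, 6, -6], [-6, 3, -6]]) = [[-1, 4, -6], [8, 6, 3], [5, -6, -6]]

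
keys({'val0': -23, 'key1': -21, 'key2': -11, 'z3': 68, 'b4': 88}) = ['val0', 'key1', 'key2', 'z3', 'b4']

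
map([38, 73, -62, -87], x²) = (38)²=1444, (73)²=5329, (-62)²=3844, (-87)²=7569
= [1444, 5329, 3844, 7569]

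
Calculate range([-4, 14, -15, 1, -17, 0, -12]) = 31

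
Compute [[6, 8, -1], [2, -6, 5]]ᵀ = [[6, 2], [8, -6], [-1, 5]]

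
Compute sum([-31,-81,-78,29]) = (-31) + (-81) + (-78) + 29
= -161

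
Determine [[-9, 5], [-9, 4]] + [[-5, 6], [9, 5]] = [[-14, 11], [0, 9]]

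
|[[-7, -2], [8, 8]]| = -40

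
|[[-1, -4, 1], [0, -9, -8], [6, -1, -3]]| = (1)*(-1)*det([[-9, -8], [-1, -3]]) + (-1)*(-4)*det([[0, -8], [6, -3]]) + (1)*(1)*det([[0, -9], [6, -1]])
= -19 + 192 + 54
= 227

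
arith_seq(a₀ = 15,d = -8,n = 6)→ a_0 = 15 + 0*-8 = 15
a_1 = 15 + 1*-8 = 7
a_2 = 15 + 2*-8 = -1
...
= [15, 7, -1, -9, -17, -25]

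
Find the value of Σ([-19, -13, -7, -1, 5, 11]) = -24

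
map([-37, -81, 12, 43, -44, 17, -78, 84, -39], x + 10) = [-27, -71, 22, 53, -34, 27, -68, 94, -29]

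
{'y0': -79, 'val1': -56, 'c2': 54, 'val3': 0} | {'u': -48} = {'y0': -79, 'val1': -56, 'c2': 54, 'val3': 0, 'u': -48}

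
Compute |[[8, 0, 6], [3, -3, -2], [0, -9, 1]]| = (1)*(8)*det([[-3, -2], [-9, 1]]) + (-1)*(0)*det([[3, -2], [0, 1]]) + (1)*(6)*det([[3, -3], [0, -9]])
= -168 + 0 + -162
= -330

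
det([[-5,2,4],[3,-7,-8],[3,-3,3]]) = 207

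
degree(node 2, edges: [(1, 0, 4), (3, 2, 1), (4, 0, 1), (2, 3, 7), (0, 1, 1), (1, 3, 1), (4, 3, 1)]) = incident: (3,2), (2,3)
= 2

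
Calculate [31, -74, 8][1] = -74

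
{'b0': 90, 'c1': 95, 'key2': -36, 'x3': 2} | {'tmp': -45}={'b0': 90, 'c1': 95, 'key2': -36, 'x3': 2, 'tmp': -45}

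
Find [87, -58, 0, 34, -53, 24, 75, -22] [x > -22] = keep x where x > -22: 87✓, -58✗, 0✓, 34✓, -53✗, 24✓, 75✓, -22✗
= [87, 0, 34, 24, 75]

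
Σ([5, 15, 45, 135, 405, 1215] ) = 1820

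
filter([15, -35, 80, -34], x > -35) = [15, 80, -34]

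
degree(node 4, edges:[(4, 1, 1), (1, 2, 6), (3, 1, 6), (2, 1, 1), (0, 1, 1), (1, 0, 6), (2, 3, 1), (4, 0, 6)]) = 2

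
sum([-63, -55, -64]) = (-63) + (-55) + (-64)
= -182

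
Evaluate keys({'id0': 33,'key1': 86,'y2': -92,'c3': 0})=['id0', 'key1', 'y2', 'c3']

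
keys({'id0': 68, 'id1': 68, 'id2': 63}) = ['id0', 'id1', 'id2']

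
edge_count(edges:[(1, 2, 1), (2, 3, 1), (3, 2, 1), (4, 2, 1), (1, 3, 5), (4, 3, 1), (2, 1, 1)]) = 7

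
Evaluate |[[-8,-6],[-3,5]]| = -58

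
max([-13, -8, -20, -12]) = -8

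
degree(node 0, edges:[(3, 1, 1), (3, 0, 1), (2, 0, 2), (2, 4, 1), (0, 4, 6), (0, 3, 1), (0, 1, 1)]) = 5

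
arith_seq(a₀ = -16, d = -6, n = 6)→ [-16, -22, -28, -34, -40, -46]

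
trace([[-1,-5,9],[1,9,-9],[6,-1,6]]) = diagonal: (-1) + 9 + 6
= 14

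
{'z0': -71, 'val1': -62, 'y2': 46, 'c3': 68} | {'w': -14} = {'z0': -71, 'val1': -62, 'y2': 46, 'c3': 68, 'w': -14}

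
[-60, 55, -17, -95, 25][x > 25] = keep x where x > 25: -60✗, 55✓, -17✗, -95✗, 25✗
= [55]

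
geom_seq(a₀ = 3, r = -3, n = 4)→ a_0 = 3*(-3)^0 = 3
a_1 = 3*(-3)^1 = -9
a_2 = 3*(-3)^2 = 27
...
= [3, -9, 27, -81]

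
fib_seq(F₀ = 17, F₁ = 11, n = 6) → [17, 11, 28, 39, 67, 106]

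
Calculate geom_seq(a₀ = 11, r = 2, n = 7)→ [11, 22, 44, 88, 176, 352, 704]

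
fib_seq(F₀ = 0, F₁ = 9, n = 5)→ F_2 = F_1 + F_0 = 9
F_3 = F_2 + F_1 = 18
F_4 = F_3 + F_2 = 27
= [0, 9, 9, 18, 27]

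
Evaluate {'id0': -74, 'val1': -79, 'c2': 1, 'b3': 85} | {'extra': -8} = {'id0': -74, 'val1': -79, 'c2': 1, 'b3': 85, 'extra': -8}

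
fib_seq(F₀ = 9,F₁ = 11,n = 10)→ [9, 11, 20, 31, 51, 82, 133, 215, 348, 563]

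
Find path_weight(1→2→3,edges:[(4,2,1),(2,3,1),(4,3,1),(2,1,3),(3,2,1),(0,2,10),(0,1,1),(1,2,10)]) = w(1→2)=10 + w(2→3)=1
= 11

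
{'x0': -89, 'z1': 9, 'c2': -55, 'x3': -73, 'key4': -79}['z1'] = 9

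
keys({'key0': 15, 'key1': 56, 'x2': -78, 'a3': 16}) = ['key0', 'key1', 'x2', 'a3']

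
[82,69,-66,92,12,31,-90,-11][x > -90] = [82, 69, -66, 92, 12, 31, -11]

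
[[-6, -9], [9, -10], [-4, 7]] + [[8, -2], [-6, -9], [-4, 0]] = [[2, -11], [3, -19], [-8, 7]]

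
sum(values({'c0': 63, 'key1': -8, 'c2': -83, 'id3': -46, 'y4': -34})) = 63 + (-8) + (-83) + (-46) + (-34)
= -108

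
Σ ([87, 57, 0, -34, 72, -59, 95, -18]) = 200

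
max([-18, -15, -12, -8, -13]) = -8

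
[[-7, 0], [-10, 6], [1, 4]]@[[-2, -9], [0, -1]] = C[0][0] = (-7)*(-2) + (0)*(0) = 14
C[0][1] = (-7)*(-9) + (0)*(-1) = 63
C[1][0] = (-10)*(-2) + (6)*(0) = 20
C[1][1] = (-10)*(-9) + (6)*(-1) = 84
C[2][0] = (1)*(-2) + (4)*(0) = -2
C[2][1] = (1)*(-9) + (4)*(-1) = -13
= [[14, 63], [20, 84], [-2, -13]]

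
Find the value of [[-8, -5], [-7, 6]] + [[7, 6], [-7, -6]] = [[-1, 1], [-14, 0]]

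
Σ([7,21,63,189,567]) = 7 + 21 + 63 + 189 + 567
= 847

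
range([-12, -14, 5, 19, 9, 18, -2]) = 33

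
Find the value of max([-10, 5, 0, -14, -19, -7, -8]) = 5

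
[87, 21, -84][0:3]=[87, 21, -84]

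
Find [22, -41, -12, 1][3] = 1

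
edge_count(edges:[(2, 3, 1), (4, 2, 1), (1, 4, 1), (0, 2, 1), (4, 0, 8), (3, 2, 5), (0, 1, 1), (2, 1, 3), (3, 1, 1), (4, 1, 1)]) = 10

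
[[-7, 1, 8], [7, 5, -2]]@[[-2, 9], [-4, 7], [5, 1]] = C[0][0] = (-7)*(-2) + (1)*(-4) + (8)*(5) = 50
C[0][1] = (-7)*(9) + (1)*(7) + (8)*(1) = -48
C[1][0] = (7)*(-2) + (5)*(-4) + (-2)*(5) = -44
C[1][1] = (7)*(9) + (5)*(7) + (-2)*(1) = 96
= [[50, -48], [-44, 96]]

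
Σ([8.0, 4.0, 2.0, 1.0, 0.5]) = 15.5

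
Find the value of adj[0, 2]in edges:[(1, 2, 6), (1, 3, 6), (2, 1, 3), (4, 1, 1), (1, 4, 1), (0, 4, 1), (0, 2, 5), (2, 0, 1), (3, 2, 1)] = 5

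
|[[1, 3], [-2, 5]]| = 11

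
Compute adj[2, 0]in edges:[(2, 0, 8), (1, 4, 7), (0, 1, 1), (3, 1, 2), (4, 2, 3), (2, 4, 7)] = 8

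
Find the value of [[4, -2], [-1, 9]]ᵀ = [[4, -1], [-2, 9]]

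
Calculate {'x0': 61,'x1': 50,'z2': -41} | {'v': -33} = {'x0': 61, 'x1': 50, 'z2': -41, 'v': -33}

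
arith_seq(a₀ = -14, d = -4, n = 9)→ a_0 = -14 + 0*-4 = -14
a_1 = -14 + 1*-4 = -18
a_2 = -14 + 2*-4 = -22
...
= [-14, -18, -22, -26, -30, -34, -38, -42, -46]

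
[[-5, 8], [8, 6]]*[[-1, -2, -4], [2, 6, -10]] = C[0][0] = (-5)*(-1) + (8)*(2) = 21
C[0][1] = (-5)*(-2) + (8)*(6) = 58
C[0][2] = (-5)*(-4) + (8)*(-10) = -60
C[1][0] = (8)*(-1) + (6)*(2) = 4
C[1][1] = (8)*(-2) + (6)*(6) = 20
C[1][2] = (8)*(-4) + (6)*(-10) = -92
= [[21, 58, -60], [4, 20, -92]]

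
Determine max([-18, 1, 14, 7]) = 14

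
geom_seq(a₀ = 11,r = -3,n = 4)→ a_0 = 11*(-3)^0 = 11
a_1 = 11*(-3)^1 = -33
a_2 = 11*(-3)^2 = 99
...
= [11, -33, 99, -297]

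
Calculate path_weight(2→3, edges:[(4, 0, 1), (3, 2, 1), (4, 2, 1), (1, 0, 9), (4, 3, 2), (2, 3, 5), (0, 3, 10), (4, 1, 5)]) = w(2→3)=5
= 5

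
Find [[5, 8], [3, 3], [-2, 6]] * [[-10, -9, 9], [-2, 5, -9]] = [[-66, -5, -27], [-36, -12, 0], [8, 48, -72]]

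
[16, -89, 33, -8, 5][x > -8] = keep x where x > -8: 16✓, -89✗, 33✓, -8✗, 5✓
= [16, 33, 5]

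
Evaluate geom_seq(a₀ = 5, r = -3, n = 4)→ [5, -15, 45, -135]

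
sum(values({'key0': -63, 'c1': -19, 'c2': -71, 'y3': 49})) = (-63) + (-19) + (-71) + 49
= -104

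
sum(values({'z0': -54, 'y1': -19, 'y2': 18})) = (-54) + (-19) + 18
= -55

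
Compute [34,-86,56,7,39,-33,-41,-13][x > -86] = keep x where x > -86: 34✓, -86✗, 56✓, 7✓, 39✓, -33✓, -41✓, -13✓
= [34, 56, 7, 39, -33, -41, -13]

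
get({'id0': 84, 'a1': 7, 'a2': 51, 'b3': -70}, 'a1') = 7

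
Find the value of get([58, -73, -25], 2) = -25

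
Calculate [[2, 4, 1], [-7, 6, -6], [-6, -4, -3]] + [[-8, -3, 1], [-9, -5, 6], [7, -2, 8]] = [[-6, 1, 2], [-16, 1, 0], [1, -6, 5]]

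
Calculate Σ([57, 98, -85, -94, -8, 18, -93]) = -107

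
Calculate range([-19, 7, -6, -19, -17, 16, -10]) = 35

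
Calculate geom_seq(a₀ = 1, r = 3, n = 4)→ [1, 3, 9, 27]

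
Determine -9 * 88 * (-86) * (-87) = -5925744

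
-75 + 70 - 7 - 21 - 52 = -85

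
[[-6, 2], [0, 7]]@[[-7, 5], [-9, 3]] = C[0][0] = (-6)*(-7) + (2)*(-9) = 24
C[0][1] = (-6)*(5) + (2)*(3) = -24
C[1][0] = (0)*(-7) + (7)*(-9) = -63
C[1][1] = (0)*(5) + (7)*(3) = 21
= [[24, -24], [-63, 21]]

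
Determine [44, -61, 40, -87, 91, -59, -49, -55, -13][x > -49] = keep x where x > -49: 44✓, -61✗, 40✓, -87✗, 91✓, -59✗, -49✗, -55✗, -13✓
= [44, 40, 91, -13]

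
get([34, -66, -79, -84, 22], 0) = 34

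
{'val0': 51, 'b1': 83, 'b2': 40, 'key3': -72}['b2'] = 40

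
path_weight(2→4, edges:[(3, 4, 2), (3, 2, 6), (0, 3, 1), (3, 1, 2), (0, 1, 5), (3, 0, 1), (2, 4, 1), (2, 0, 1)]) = w(2→4)=1
= 1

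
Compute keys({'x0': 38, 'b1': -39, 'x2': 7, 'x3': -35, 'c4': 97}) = ['x0', 'b1', 'x2', 'x3', 'c4']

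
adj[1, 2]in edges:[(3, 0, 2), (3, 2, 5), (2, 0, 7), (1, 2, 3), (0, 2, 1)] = 3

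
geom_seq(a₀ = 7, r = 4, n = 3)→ [7, 28, 112]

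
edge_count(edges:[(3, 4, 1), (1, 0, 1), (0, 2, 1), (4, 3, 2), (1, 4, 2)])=5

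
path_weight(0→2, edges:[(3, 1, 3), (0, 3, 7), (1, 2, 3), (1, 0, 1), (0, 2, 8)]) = w(0→2)=8
= 8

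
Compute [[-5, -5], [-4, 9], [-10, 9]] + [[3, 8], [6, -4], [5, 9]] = [[-2, 3], [2, 5], [-5, 18]]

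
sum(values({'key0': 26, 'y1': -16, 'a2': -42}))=26 + (-16) + (-42)
= -32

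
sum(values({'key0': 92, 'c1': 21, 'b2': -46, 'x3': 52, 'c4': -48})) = 71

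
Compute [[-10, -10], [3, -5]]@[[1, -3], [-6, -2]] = C[0][0] = (-10)*(1) + (-10)*(-6) = 50
C[0][1] = (-10)*(-3) + (-10)*(-2) = 50
C[1][0] = (3)*(1) + (-5)*(-6) = 33
C[1][1] = (3)*(-3) + (-5)*(-2) = 1
= [[50, 50], [33, 1]]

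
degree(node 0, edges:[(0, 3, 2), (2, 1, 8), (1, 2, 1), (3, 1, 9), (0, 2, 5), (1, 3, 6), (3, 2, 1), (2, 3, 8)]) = incident: (0,3), (0,2)
= 2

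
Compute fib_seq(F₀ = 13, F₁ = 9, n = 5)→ [13, 9, 22, 31, 53]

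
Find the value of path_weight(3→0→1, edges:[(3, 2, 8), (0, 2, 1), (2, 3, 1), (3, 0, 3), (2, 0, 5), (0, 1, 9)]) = w(3→0)=3 + w(0→1)=9
= 12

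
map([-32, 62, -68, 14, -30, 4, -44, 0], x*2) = -32*2=-64, 62*2=124, -68*2=-136, 14*2=28, -30*2=-60, 4*2=8, -44*2=-88, 0*2=0
= [-64, 124, -136, 28, -60, 8, -88, 0]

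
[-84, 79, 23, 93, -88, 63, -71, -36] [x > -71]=[79, 23, 93, 63, -36]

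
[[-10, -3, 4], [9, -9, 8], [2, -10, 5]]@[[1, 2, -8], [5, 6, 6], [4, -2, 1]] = C[0][0] = (-10)*(1) + (-3)*(5) + (4)*(4) = -9
C[0][1] = (-10)*(2) + (-3)*(6) + (4)*(-2) = -46
C[0][2] = (-10)*(-8) + (-3)*(6) + (4)*(1) = 66
C[1][0] = (9)*(1) + (-9)*(5) + (8)*(4) = -4
C[1][1] = (9)*(2) + (-9)*(6) + (8)*(-2) = -52
C[1][2] = (9)*(-8) + (-9)*(6) + (8)*(1) = -118
... (3 more cells)
= [[-9, -46, 66], [-4, -52, -118], [-28, -66, -71]]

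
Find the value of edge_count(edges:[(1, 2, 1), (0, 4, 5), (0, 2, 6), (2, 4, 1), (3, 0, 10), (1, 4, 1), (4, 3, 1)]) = 7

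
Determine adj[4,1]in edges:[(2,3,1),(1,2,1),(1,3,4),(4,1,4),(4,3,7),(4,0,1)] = 4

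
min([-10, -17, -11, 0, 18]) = -17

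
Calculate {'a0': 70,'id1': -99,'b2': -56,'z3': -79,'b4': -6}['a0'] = 70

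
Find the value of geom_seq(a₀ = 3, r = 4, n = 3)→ a_0 = 3*4^0 = 3
a_1 = 3*4^1 = 12
a_2 = 3*4^2 = 48
= [3, 12, 48]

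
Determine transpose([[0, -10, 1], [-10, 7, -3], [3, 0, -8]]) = [[0, -10, 3], [-10, 7, 0], [1, -3, -8]]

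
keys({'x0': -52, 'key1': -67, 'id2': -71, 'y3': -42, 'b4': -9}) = ['x0', 'key1', 'id2', 'y3', 'b4']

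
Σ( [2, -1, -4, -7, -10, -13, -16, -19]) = -68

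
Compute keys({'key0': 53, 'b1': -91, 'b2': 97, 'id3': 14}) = ['key0', 'b1', 'b2', 'id3']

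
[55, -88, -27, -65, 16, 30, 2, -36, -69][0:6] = [55, -88, -27, -65, 16, 30]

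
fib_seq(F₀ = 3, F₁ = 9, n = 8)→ F_2 = F_1 + F_0 = 12
F_3 = F_2 + F_1 = 21
F_4 = F_3 + F_2 = 33
...
= [3, 9, 12, 21, 33, 54, 87, 141]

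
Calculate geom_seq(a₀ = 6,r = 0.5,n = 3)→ [6.0, 3.0, 1.5]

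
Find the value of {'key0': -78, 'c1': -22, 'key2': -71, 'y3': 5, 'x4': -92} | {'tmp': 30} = {'key0': -78, 'c1': -22, 'key2': -71, 'y3': 5, 'x4': -92, 'tmp': 30}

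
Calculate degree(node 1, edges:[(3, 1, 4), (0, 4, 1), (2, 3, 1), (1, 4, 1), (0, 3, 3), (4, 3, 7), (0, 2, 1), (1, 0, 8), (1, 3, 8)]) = 4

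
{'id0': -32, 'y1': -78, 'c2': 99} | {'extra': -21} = {'id0': -32, 'y1': -78, 'c2': 99, 'extra': -21}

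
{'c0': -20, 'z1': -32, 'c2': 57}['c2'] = 57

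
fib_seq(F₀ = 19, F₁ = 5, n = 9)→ F_2 = F_1 + F_0 = 24
F_3 = F_2 + F_1 = 29
F_4 = F_3 + F_2 = 53
...
= [19, 5, 24, 29, 53, 82, 135, 217, 352]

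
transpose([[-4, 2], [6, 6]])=[[-4, 6], [2, 6]]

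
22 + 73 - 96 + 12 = 11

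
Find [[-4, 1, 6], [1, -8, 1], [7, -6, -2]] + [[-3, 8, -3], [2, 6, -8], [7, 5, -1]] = [[-7, 9, 3], [3, -2, -7], [14, -1, -3]]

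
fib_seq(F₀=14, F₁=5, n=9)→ F_2 = F_1 + F_0 = 19
F_3 = F_2 + F_1 = 24
F_4 = F_3 + F_2 = 43
...
= [14, 5, 19, 24, 43, 67, 110, 177, 287]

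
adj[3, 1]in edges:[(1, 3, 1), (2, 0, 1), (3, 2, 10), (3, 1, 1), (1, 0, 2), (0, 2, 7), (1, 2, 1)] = 1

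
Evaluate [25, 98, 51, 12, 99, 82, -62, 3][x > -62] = [25, 98, 51, 12, 99, 82, 3]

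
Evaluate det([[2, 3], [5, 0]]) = -15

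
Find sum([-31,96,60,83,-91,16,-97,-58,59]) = 37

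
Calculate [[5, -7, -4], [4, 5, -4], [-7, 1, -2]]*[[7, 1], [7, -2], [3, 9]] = [[-26, -17], [51, -42], [-48, -27]]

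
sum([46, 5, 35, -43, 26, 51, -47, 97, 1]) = 46 + 5 + 35 + (-43) + 26 + 51 + (-47) + 97 + 1
= 171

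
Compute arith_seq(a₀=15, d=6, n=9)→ a_0 = 15 + 0*6 = 15
a_1 = 15 + 1*6 = 21
a_2 = 15 + 2*6 = 27
...
= [15, 21, 27, 33, 39, 45, 51, 57, 63]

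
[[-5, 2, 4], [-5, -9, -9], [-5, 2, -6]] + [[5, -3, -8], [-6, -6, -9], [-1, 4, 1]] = [[0, -1, -4], [-11, -15, -18], [-6, 6, -5]]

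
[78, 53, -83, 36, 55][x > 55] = keep x where x > 55: 78✓, 53✗, -83✗, 36✗, 55✗
= [78]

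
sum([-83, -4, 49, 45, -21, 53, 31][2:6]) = slice → [49, 45, -21, 53]
49 + 45 + (-21) + 53
= 126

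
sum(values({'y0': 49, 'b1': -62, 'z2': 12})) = 49 + (-62) + 12
= -1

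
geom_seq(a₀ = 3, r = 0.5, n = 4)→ a_0 = 3*0.5^0 = 3.0
a_1 = 3*0.5^1 = 1.5
a_2 = 3*0.5^2 = 0.75
...
= [3.0, 1.5, 0.75, 0.375]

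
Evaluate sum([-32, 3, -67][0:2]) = -29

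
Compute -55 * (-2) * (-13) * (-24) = 34320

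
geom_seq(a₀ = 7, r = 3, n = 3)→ [7, 21, 63]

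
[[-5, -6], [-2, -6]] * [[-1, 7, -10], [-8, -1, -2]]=C[0][0] = (-5)*(-1) + (-6)*(-8) = 53
C[0][1] = (-5)*(7) + (-6)*(-1) = -29
C[0][2] = (-5)*(-10) + (-6)*(-2) = 62
C[1][0] = (-2)*(-1) + (-6)*(-8) = 50
C[1][1] = (-2)*(7) + (-6)*(-1) = -8
C[1][2] = (-2)*(-10) + (-6)*(-2) = 32
= [[53, -29, 62], [50, -8, 32]]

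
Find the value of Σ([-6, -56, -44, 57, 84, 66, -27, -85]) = (-6) + (-56) + (-44) + 57 + 84 + 66 + (-27) + (-85)
= -11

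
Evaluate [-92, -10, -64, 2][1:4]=[-10, -64, 2]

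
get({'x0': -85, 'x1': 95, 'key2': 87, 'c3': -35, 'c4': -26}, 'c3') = -35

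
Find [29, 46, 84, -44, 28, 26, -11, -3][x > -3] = [29, 46, 84, 28, 26]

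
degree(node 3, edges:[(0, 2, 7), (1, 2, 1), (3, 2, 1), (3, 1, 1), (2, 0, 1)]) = incident: (3,2), (3,1)
= 2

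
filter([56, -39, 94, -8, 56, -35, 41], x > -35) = keep x where x > -35: 56✓, -39✗, 94✓, -8✓, 56✓, -35✗, 41✓
= [56, 94, -8, 56, 41]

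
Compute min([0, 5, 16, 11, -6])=-6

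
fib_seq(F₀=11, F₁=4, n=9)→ [11, 4, 15, 19, 34, 53, 87, 140, 227]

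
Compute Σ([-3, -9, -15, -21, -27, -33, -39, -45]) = -192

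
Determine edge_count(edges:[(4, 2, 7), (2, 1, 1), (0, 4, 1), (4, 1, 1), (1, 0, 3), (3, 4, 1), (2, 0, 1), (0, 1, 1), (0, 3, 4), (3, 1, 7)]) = 10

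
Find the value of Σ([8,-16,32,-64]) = 8 + -16 + 32 + -64
= -40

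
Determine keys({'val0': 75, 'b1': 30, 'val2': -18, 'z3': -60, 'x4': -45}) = ['val0', 'b1', 'val2', 'z3', 'x4']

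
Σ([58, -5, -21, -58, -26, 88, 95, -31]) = 58 + (-5) + (-21) + (-58) + (-26) + 88 + 95 + (-31)
= 100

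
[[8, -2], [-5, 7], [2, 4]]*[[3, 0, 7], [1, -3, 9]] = [[22, 6, 38], [-8, -21, 28], [10, -12, 50]]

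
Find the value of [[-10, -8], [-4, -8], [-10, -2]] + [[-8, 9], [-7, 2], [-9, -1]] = [[-18, 1], [-11, -6], [-19, -3]]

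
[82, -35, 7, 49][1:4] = [-35, 7, 49]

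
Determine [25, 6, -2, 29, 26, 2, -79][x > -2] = [25, 6, 29, 26, 2]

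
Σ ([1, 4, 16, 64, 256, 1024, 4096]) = 5461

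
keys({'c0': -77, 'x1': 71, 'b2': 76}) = ['c0', 'x1', 'b2']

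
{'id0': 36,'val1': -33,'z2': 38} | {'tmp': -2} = {'id0': 36, 'val1': -33, 'z2': 38, 'tmp': -2}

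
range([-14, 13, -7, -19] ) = 32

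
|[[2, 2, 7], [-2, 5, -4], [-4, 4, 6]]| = (1)*(2)*det([[5, -4], [4, 6]]) + (-1)*(2)*det([[-2, -4], [-4, 6]]) + (1)*(7)*det([[-2, 5], [-4, 4]])
= 92 + 56 + 84
= 232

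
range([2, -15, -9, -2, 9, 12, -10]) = 27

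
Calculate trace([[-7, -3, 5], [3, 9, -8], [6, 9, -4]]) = -2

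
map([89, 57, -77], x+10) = [99, 67, -67]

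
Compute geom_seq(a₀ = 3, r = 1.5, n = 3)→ a_0 = 3*1.5^0 = 3.0
a_1 = 3*1.5^1 = 4.5
a_2 = 3*1.5^2 = 6.75
= [3.0, 4.5, 6.75]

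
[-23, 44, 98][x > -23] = keep x where x > -23: -23✗, 44✓, 98✓
= [44, 98]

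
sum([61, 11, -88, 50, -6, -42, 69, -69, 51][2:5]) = -44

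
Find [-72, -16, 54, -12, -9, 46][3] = -12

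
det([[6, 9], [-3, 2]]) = (6)*(2) - (9)*(-3)
= 39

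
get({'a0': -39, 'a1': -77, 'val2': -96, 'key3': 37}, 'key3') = 37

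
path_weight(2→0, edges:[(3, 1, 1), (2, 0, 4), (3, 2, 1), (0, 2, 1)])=w(2→0)=4
= 4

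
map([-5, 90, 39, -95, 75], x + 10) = [5, 100, 49, -85, 85]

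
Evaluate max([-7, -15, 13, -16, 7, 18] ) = 18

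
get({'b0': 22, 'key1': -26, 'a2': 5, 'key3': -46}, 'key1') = -26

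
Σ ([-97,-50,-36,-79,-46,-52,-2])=(-97) + (-50) + (-36) + (-79) + (-46) + (-52) + (-2)
= -362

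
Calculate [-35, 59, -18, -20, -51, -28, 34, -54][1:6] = [59, -18, -20, -51, -28]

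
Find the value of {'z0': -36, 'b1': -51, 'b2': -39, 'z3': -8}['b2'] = -39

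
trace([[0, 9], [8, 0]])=0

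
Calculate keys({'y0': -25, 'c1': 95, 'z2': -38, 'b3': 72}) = ['y0', 'c1', 'z2', 'b3']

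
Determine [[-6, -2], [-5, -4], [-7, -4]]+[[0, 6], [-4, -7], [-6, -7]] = [[-6, 4], [-9, -11], [-13, -11]]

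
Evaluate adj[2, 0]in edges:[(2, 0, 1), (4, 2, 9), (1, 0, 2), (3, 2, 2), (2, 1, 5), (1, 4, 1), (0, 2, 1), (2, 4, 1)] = 1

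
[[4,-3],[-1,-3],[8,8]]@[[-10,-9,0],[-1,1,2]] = [[-37, -39, -6], [13, 6, -6], [-88, -64, 16]]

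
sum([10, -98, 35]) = 10 + (-98) + 35
= -53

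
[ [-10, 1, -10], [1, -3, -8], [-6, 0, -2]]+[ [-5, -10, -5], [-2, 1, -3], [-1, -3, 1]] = [[-15, -9, -15], [-1, -2, -11], [-7, -3, -1]]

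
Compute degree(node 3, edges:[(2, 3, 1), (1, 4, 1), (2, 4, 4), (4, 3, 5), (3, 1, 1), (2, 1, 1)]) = 3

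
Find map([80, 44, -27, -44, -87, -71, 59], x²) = [6400, 1936, 729, 1936, 7569, 5041, 3481]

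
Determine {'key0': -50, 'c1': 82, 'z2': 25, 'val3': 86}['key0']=-50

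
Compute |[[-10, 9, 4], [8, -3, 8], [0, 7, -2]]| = (1)*(-10)*det([[-3, 8], [7, -2]]) + (-1)*(9)*det([[8, 8], [0, -2]]) + (1)*(4)*det([[8, -3], [0, 7]])
= 500 + 144 + 224
= 868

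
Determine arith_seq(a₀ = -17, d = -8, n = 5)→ [-17, -25, -33, -41, -49]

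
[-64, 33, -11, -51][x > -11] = keep x where x > -11: -64✗, 33✓, -11✗, -51✗
= [33]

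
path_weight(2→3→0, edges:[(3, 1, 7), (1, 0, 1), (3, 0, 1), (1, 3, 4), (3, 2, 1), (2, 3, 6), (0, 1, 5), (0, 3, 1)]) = 7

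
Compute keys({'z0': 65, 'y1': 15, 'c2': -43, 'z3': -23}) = ['z0', 'y1', 'c2', 'z3']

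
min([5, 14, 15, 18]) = 5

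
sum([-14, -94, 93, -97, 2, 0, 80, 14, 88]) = (-14) + (-94) + 93 + (-97) + 2 + 0 + 80 + 14 + 88
= 72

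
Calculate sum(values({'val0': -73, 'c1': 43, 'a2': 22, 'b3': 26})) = (-73) + 43 + 22 + 26
= 18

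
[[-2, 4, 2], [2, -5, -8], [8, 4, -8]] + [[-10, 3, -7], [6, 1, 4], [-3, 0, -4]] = [[-12, 7, -5], [8, -4, -4], [5, 4, -12]]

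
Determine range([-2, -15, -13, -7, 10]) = 25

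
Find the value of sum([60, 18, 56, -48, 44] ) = 60 + 18 + 56 + (-48) + 44
= 130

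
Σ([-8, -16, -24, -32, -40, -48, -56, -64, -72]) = -360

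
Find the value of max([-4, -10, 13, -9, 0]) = 13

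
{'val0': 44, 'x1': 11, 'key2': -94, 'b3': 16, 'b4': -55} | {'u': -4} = {'val0': 44, 'x1': 11, 'key2': -94, 'b3': 16, 'b4': -55, 'u': -4}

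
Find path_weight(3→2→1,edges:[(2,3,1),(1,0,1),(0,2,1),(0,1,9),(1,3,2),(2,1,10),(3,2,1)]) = 11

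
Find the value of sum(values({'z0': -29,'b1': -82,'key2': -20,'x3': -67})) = (-29) + (-82) + (-20) + (-67)
= -198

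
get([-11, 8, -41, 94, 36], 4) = 36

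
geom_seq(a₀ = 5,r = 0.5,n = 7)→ [5.0, 2.5, 1.25, 0.625, 0.3125, 0.15625, 0.078125]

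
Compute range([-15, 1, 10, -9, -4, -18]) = 28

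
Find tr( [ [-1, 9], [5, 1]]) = 0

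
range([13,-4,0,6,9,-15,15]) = 30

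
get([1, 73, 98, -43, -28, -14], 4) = -28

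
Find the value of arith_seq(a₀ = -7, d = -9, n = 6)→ a_0 = -7 + 0*-9 = -7
a_1 = -7 + 1*-9 = -16
a_2 = -7 + 2*-9 = -25
...
= [-7, -16, -25, -34, -43, -52]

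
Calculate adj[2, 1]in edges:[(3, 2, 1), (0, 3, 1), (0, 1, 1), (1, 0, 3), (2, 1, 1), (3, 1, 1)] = 1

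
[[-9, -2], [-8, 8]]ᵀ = [[-9, -8], [-2, 8]]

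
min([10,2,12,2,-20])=-20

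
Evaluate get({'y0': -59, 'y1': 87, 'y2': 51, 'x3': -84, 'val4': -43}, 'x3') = -84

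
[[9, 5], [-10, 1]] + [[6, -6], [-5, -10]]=[[15, -1], [-15, -9]]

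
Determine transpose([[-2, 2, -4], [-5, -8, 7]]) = [[-2, -5], [2, -8], [-4, 7]]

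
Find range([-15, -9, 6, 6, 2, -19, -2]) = 25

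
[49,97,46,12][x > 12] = keep x where x > 12: 49✓, 97✓, 46✓, 12✗
= [49, 97, 46]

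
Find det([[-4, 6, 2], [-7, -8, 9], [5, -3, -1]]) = 210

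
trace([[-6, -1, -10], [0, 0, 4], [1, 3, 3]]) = diagonal: (-6) + 0 + 3
= -3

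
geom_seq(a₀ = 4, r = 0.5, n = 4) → a_0 = 4*0.5^0 = 4.0
a_1 = 4*0.5^1 = 2.0
a_2 = 4*0.5^2 = 1.0
...
= [4.0, 2.0, 1.0, 0.5]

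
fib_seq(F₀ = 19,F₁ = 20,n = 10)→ [19, 20, 39, 59, 98, 157, 255, 412, 667, 1079]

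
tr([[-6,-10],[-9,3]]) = -3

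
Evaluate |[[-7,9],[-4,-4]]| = (-7)*(-4) - (9)*(-4)
= 64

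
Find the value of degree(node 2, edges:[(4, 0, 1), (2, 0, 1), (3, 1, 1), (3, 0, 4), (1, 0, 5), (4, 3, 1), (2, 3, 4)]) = incident: (2,0), (2,3)
= 2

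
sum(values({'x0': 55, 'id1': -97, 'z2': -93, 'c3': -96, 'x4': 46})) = 55 + (-97) + (-93) + (-96) + 46
= -185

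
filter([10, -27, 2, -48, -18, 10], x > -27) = keep x where x > -27: 10✓, -27✗, 2✓, -48✗, -18✓, 10✓
= [10, 2, -18, 10]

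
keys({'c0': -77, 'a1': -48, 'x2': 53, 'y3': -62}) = ['c0', 'a1', 'x2', 'y3']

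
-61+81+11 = 31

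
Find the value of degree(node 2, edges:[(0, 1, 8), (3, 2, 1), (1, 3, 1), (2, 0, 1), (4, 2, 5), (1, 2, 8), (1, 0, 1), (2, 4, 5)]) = incident: (3,2), (2,0), (4,2), (1,2), (2,4)
= 5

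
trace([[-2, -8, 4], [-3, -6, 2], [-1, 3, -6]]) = diagonal: (-2) + (-6) + (-6)
= -14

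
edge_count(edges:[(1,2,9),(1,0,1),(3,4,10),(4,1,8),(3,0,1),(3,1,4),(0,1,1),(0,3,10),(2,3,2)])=9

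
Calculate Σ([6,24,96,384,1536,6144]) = 8190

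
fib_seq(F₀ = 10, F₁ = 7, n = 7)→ [10, 7, 17, 24, 41, 65, 106]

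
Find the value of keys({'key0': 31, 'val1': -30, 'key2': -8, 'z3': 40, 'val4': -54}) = ['key0', 'val1', 'key2', 'z3', 'val4']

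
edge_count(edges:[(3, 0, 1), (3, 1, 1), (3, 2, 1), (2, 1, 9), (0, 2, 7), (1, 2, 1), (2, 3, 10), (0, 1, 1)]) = 8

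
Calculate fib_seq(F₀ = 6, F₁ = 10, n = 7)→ [6, 10, 16, 26, 42, 68, 110]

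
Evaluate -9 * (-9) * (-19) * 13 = -20007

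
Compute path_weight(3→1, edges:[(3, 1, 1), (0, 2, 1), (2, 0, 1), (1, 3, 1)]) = 1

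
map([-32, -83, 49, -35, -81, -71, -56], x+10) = -32+10=-22, -83+10=-73, 49+10=59, -35+10=-25, -81+10=-71, -71+10=-61, -56+10=-46
= [-22, -73, 59, -25, -71, -61, -46]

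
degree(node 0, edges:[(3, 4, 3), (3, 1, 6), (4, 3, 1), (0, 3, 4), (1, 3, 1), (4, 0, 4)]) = incident: (0,3), (4,0)
= 2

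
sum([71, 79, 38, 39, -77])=71 + 79 + 38 + 39 + (-77)
= 150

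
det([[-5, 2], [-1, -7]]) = 37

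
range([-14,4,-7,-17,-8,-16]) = 21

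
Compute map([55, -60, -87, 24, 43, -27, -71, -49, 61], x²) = (55)²=3025, (-60)²=3600, (-87)²=7569, (24)²=576, (43)²=1849, (-27)²=729, (-71)²=5041, (-49)²=2401, (61)²=3721
= [3025, 3600, 7569, 576, 1849, 729, 5041, 2401, 3721]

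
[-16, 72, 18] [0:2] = [-16, 72]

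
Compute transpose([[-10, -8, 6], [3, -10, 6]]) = [[-10, 3], [-8, -10], [6, 6]]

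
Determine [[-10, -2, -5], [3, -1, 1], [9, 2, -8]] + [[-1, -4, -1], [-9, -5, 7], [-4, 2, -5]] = [[-11, -6, -6], [-6, -6, 8], [5, 4, -13]]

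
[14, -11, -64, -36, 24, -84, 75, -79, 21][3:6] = [-36, 24, -84]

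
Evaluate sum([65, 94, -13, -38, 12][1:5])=slice → [94, -13, -38, 12]
94 + (-13) + (-38) + 12
= 55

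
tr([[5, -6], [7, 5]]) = diagonal: 5 + 5
= 10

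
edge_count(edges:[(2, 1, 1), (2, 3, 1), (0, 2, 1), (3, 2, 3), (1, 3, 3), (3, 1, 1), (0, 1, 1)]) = 7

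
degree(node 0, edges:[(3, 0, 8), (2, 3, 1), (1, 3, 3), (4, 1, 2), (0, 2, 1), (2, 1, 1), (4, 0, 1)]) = incident: (3,0), (0,2), (4,0)
= 3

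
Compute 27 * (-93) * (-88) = 220968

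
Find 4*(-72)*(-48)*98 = 1354752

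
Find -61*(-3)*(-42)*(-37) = 284382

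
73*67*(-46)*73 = -16423978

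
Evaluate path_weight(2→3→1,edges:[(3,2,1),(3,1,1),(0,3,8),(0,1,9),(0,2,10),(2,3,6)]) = 7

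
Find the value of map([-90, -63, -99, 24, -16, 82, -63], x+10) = -90+10=-80, -63+10=-53, -99+10=-89, 24+10=34, -16+10=-6, 82+10=92, -63+10=-53
= [-80, -53, -89, 34, -6, 92, -53]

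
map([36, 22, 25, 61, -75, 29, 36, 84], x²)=(36)²=1296, (22)²=484, (25)²=625, (61)²=3721, (-75)²=5625, (29)²=841, (36)²=1296, (84)²=7056
= [1296, 484, 625, 3721, 5625, 841, 1296, 7056]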